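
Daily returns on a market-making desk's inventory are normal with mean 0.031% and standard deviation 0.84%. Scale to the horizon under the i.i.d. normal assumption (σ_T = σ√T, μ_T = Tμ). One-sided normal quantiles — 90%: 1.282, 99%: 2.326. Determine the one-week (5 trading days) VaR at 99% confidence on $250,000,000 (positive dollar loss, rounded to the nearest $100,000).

$10,500,000

σ_{5d} = 0.84% × √5 = 1.878%; μ_{5d} = 5 × 0.031% = 0.155%.
VaR = −(0.155%) + 2.326 × 1.878% = 4.213%.
On $250,000,000: 0.04213 × $250,000,000 = $10,532,500.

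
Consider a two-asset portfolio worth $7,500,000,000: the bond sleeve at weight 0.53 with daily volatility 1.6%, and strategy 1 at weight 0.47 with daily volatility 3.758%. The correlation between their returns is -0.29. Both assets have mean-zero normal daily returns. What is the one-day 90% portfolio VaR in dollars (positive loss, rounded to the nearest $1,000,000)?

σ_p² = 0.53²·1.6² + 0.47²·3.758² + 2·-0.29·0.53·0.47·1.6·3.758 = 2.9701 (%²).
σ_p = √2.9701 = 1.723%.
At 90%, z = 1.282.
VaR = 1.282 × 1.723% = 2.209%; on $7,500,000,000 that is $165,675,000.

$166,000,000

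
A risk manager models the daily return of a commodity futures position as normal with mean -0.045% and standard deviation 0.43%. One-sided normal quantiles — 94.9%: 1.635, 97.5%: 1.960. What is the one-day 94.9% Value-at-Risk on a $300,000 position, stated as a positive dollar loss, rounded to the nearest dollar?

VaR = −μ + z·σ = −(-0.045%) + 1.635 × 0.43% = 0.748%.
On $300,000: 0.00748 × $300,000 = $2,244.

$2,244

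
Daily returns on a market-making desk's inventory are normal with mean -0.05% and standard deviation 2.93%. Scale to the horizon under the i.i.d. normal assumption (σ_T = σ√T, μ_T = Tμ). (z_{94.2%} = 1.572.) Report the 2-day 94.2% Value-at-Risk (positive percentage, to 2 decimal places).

σ_{2d} = 2.93% × √2 = 4.144%; μ_{2d} = 2 × -0.05% = -0.100%.
VaR = −(-0.100%) + 1.572 × 4.144% = 6.614%.

6.61%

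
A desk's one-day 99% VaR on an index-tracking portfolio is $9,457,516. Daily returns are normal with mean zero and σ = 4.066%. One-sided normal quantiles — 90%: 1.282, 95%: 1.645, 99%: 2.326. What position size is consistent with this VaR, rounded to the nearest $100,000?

$100,000,000

VaR as a fraction of value: z·σ = 2.326 × 4.066% = 9.45752%.
Position = $9,457,516 / 0.0945752 = $100,000,000.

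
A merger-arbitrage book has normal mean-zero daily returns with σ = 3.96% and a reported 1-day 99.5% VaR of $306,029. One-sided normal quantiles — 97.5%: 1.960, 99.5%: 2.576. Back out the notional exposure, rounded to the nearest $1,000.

$3,000,000

VaR as a fraction of value: z·σ = 2.576 × 3.96% = 10.201%.
Position = $306,029 / 0.10201 = $3,000,002.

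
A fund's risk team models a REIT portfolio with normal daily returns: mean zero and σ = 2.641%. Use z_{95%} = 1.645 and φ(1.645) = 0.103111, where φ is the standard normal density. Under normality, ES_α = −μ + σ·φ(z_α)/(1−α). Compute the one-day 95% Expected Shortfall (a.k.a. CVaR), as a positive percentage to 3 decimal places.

5.446%

Tail multiplier: φ(z)/(1−α) = 0.103111 / 0.05 = 2.062.
ES = 2.641% × 2.062 = 5.446%.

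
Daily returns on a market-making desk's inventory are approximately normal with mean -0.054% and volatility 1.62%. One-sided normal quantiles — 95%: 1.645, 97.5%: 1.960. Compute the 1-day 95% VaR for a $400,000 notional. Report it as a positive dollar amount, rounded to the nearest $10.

VaR = −μ + z·σ = −(-0.054%) + 1.645 × 1.62% = 2.719%.
On $400,000: 0.02719 × $400,000 = $10,876.

$10,880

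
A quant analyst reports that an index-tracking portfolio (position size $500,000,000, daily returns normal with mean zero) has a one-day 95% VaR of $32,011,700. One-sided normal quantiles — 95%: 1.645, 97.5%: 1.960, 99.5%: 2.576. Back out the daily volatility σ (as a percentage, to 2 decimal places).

VaR as a fraction: $32,011,700 / $500,000,000 = 6.402%.
σ = VaR / z = 6.402% / 1.645 = 3.892%.

3.89%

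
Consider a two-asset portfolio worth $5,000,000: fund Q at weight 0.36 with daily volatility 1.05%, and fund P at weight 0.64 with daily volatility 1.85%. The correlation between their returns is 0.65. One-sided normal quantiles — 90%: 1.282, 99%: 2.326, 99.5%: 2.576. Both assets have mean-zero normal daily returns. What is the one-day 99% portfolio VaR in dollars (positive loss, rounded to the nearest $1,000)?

σ_p² = 0.36²·1.05² + 0.64²·1.85² + 2·0.65·0.36·0.64·1.05·1.85 = 2.1266 (%²).
σ_p = √2.1266 = 1.458%.
VaR = 2.326 × 1.458% = 3.391%; on $5,000,000 that is $169,550.

$170,000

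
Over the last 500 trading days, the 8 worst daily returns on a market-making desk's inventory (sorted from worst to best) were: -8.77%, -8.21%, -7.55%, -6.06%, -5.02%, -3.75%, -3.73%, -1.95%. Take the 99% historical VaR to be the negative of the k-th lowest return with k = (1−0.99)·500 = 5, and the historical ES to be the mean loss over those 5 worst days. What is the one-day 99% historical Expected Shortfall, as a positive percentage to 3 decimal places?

The 5 worst returns sum to -35.61%.
ES = −(-35.61%) / 5 = 7.122%.

7.122%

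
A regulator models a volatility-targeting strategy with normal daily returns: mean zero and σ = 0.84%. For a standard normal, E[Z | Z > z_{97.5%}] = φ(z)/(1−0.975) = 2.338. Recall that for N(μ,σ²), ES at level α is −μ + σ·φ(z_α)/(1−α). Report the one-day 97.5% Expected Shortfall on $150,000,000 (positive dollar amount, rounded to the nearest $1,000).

ES = 0.84% × 2.338 = 1.964%.
On $150,000,000: 0.01964 × $150,000,000 = $2,946,000.

$2,946,000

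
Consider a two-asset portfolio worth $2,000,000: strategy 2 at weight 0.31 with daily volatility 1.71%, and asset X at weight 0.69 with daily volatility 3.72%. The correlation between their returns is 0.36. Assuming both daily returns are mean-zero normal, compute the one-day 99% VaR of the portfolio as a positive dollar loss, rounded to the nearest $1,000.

$130,000

σ_p² = 0.31²·1.71² + 0.69²·3.72² + 2·0.36·0.31·0.69·1.71·3.72 = 7.8491 (%²).
σ_p = √7.8491 = 2.802%.
At 99%, z = 2.326.
VaR = 2.326 × 2.802% = 6.517%; on $2,000,000 that is $130,340.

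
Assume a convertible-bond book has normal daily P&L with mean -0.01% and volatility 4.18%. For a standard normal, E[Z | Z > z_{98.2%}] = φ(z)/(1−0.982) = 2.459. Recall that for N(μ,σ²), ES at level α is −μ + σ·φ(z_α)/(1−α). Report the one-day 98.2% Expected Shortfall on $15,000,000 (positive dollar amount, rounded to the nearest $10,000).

ES = −(-0.01%) + 4.18% × 2.459 = 10.289%.
On $15,000,000: 0.10289 × $15,000,000 = $1,543,350.

$1,540,000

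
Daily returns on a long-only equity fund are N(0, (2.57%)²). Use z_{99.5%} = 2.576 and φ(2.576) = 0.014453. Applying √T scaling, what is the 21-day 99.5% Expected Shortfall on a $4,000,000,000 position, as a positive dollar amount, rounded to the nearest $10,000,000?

σ_{21d} = 2.57% × √21 = 11.777%.
ES multiplier = φ(z)/(1−α) = 0.014453/0.005 = 2.891.
ES = 11.777% × 2.891 = 34.047%; on $4,000,000,000: $1,361,880,000.

$1,360,000,000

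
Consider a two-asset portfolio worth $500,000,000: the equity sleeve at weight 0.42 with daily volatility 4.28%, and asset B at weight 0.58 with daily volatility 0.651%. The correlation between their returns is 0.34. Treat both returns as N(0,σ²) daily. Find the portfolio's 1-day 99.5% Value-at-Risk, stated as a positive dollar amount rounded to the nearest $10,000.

σ_p² = 0.42²·4.28² + 0.58²·0.651² + 2·0.34·0.42·0.58·4.28·0.651 = 3.8355 (%²).
σ_p = √3.8355 = 1.958%.
At 99.5%, z = 2.576.
VaR = 2.576 × 1.958% = 5.044%; on $500,000,000 that is $25,220,000.

$25,220,000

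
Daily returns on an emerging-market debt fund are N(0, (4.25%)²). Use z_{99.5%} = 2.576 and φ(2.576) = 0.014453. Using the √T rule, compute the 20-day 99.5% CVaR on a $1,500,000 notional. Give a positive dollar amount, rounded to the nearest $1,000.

σ_{20d} = 4.25% × √20 = 19.007%.
ES multiplier = φ(z)/(1−α) = 0.014453/0.005 = 2.891.
ES = 19.007% × 2.891 = 54.949%; on $1,500,000: $824,235.

$824,000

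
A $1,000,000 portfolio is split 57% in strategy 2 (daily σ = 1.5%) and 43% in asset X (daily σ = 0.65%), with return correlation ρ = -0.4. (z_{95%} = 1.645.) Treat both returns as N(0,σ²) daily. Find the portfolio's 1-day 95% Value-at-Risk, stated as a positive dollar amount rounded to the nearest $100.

σ_p² = 0.57²·1.5² + 0.43²·0.65² + 2·-0.4·0.57·0.43·1.5·0.65 = 0.6180 (%²).
σ_p = √0.6180 = 0.786%.
VaR = 1.645 × 0.786% = 1.293%; on $1,000,000 that is $12,930.

$12,900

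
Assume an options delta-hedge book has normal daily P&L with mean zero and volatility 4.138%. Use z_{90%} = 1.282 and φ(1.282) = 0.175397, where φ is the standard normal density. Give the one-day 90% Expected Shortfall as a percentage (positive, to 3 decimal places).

Tail multiplier: φ(z)/(1−α) = 0.175397 / 0.1 = 1.754.
ES = 4.138% × 1.754 = 7.258%.

7.258%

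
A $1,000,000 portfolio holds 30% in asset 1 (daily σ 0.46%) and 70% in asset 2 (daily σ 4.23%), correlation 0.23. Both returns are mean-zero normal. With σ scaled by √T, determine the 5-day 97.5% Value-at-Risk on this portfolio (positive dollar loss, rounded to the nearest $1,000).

$131,000

σ_p = √(0.3²·0.46² + 0.7²·4.23² + 2·0.23·0.3·0.7·0.46·4.23) = 2.996%.
σ_{5d} = 2.996% × √5 = 6.699%.
z(97.5%) = 1.960.
VaR = 1.960 × 6.699% = 13.130%; on $1,000,000 that is $131,300.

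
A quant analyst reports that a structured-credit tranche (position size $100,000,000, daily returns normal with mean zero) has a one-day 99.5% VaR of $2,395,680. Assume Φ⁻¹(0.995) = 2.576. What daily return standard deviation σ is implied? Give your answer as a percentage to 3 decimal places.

0.930%

VaR as a fraction: $2,395,680 / $100,000,000 = 2.396%.
σ = VaR / z = 2.396% / 2.576 = 0.930%.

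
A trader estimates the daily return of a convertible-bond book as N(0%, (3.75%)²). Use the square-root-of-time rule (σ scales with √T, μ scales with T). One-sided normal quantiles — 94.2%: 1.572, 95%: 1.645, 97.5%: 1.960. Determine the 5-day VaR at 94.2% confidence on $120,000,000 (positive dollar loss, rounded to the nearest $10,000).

σ_{5d} = 3.75% × √5 = 8.385%.
VaR = 1.572 × 8.385% = 13.181%.
On $120,000,000: 0.13181 × $120,000,000 = $15,817,200.

$15,820,000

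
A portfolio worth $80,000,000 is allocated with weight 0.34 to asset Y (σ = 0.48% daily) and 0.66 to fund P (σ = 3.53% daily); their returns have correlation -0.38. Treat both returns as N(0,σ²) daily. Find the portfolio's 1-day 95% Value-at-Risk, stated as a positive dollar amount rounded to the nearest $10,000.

$2,990,000

σ_p² = 0.34²·0.48² + 0.66²·3.53² + 2·-0.38·0.34·0.66·0.48·3.53 = 5.1656 (%²).
σ_p = √5.1656 = 2.273%.
At 95%, z = 1.645.
VaR = 1.645 × 2.273% = 3.739%; on $80,000,000 that is $2,991,200.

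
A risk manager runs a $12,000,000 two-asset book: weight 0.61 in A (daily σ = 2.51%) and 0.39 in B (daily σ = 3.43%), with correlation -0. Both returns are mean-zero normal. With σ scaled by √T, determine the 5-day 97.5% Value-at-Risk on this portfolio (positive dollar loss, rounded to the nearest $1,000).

$1,069,000

σ_p = √(0.61²·2.51² + 0.39²·3.43² + 2·-0·0.61·0.39·2.51·3.43) = 2.033%.
σ_{5d} = 2.033% × √5 = 4.546%.
z(97.5%) = 1.960.
VaR = 1.960 × 4.546% = 8.910%; on $12,000,000 that is $1,069,200.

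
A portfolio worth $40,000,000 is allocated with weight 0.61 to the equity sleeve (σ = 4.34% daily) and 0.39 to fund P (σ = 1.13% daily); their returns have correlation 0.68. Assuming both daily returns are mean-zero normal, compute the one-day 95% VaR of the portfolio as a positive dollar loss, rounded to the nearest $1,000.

σ_p² = 0.61²·4.34² + 0.39²·1.13² + 2·0.68·0.61·0.39·4.34·1.13 = 8.7897 (%²).
σ_p = √8.7897 = 2.965%.
At 95%, z = 1.645.
VaR = 1.645 × 2.965% = 4.877%; on $40,000,000 that is $1,950,800.

$1,951,000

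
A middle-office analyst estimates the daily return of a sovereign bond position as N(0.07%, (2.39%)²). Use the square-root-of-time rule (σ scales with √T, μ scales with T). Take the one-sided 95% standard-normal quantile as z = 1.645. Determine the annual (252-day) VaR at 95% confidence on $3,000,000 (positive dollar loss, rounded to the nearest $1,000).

$1,343,000

σ_{252d} = 2.39% × √252 = 37.940%; μ_{252d} = 252 × 0.07% = 17.640%.
VaR = −(17.640%) + 1.645 × 37.940% = 44.771%.
On $3,000,000: 0.44771 × $3,000,000 = $1,343,130.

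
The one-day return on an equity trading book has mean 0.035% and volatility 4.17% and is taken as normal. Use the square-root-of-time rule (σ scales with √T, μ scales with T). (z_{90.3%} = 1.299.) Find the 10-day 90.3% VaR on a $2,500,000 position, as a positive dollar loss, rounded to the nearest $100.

σ_{10d} = 4.17% × √10 = 13.187%; μ_{10d} = 10 × 0.035% = 0.350%.
VaR = −(0.350%) + 1.299 × 13.187% = 16.780%.
On $2,500,000: 0.16780 × $2,500,000 = $419,500.

$419,500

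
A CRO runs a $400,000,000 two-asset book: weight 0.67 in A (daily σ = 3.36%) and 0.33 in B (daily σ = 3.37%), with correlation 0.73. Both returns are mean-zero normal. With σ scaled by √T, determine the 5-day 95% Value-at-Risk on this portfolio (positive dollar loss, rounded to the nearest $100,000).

σ_p = √(0.67²·3.36² + 0.33²·3.37² + 2·0.73·0.67·0.33·3.36·3.37) = 3.156%.
σ_{5d} = 3.156% × √5 = 7.057%.
z(95%) = 1.645.
VaR = 1.645 × 7.057% = 11.609%; on $400,000,000 that is $46,436,000.

$46,400,000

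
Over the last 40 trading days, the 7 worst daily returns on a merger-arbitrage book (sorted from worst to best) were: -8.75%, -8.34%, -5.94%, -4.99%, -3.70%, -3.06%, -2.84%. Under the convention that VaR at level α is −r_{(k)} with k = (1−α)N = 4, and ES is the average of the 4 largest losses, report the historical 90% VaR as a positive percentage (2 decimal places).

4.99%

k = 4; the 4th lowest return is -4.99%, so VaR = 4.99%.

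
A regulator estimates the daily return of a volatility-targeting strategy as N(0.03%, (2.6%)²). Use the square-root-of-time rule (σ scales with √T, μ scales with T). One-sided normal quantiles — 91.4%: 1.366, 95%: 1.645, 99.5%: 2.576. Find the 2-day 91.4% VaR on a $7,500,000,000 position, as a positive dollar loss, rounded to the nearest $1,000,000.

$372,000,000

σ_{2d} = 2.6% × √2 = 3.677%; μ_{2d} = 2 × 0.03% = 0.060%.
VaR = −(0.060%) + 1.366 × 3.677% = 4.963%.
On $7,500,000,000: 0.04963 × $7,500,000,000 = $372,225,000.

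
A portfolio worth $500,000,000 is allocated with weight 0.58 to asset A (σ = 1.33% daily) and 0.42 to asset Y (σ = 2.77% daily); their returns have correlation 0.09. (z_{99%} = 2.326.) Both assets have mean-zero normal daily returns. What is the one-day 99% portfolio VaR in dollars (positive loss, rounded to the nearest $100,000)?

σ_p² = 0.58²·1.33² + 0.42²·2.77² + 2·0.09·0.58·0.42·1.33·2.77 = 2.1101 (%²).
σ_p = √2.1101 = 1.453%.
VaR = 2.326 × 1.453% = 3.380%; on $500,000,000 that is $16,900,000.

$16,900,000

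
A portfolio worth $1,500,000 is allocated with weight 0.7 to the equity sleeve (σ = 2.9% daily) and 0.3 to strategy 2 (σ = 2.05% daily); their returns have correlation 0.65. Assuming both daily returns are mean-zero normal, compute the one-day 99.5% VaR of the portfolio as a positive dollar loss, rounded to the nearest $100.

σ_p² = 0.7²·2.9² + 0.3²·2.05² + 2·0.65·0.7·0.3·2.9·2.05 = 6.1221 (%²).
σ_p = √6.1221 = 2.474%.
At 99.5%, z = 2.576.
VaR = 2.576 × 2.474% = 6.373%; on $1,500,000 that is $95,595.

$95,600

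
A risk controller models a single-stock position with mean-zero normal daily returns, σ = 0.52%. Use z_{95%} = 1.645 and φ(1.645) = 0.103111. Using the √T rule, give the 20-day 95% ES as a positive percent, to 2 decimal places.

σ_{20d} = 0.52% × √20 = 2.326%.
ES multiplier = φ(z)/(1−α) = 0.103111/0.05 = 2.062.
ES = 2.326% × 2.062 = 4.796%.

4.80%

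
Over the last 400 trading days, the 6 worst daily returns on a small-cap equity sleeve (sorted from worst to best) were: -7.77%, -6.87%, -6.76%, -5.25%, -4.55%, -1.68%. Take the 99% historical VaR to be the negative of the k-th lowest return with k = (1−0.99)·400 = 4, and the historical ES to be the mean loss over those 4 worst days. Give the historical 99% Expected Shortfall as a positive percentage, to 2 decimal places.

The 4 worst returns sum to -26.65%.
ES = −(-26.65%) / 4 = 6.6625% ≈ 6.66%.

6.66%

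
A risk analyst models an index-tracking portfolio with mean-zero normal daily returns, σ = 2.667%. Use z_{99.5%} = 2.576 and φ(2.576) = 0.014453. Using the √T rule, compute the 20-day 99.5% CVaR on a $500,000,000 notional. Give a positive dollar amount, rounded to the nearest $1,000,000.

σ_{20d} = 2.667% × √20 = 11.927%.
ES multiplier = φ(z)/(1−α) = 0.014453/0.005 = 2.891.
ES = 11.927% × 2.891 = 34.481%; on $500,000,000: $172,405,000.

$172,000,000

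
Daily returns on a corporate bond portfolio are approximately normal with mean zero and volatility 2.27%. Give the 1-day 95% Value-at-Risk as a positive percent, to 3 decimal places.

3.734%

At 95% one-sided, z = 1.645.
VaR = z·σ = 1.645 × 2.27% = 3.734%.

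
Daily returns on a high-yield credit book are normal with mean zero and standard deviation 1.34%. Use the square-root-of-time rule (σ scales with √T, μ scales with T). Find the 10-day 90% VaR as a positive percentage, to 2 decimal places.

At 90%, z = 1.282.
σ_{10d} = 1.34% × √10 = 4.237%.
VaR = 1.282 × 4.237% = 5.432%.

5.43%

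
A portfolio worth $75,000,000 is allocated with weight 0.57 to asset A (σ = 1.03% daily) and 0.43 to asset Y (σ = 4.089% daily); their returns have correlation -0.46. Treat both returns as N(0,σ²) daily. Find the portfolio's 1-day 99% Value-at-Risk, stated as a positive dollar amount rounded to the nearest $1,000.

σ_p² = 0.57²·1.03² + 0.43²·4.089² + 2·-0.46·0.57·0.43·1.03·4.089 = 2.4865 (%²).
σ_p = √2.4865 = 1.577%.
At 99%, z = 2.326.
VaR = 2.326 × 1.577% = 3.668%; on $75,000,000 that is $2,751,000.

$2,751,000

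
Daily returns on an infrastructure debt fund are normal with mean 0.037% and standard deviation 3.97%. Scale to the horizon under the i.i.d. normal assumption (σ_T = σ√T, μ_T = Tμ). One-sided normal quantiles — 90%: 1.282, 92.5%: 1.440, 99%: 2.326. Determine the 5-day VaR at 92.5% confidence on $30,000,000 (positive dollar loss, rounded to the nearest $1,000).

σ_{5d} = 3.97% × √5 = 8.877%; μ_{5d} = 5 × 0.037% = 0.185%.
VaR = −(0.185%) + 1.440 × 8.877% = 12.598%.
On $30,000,000: 0.12598 × $30,000,000 = $3,779,400.

$3,779,000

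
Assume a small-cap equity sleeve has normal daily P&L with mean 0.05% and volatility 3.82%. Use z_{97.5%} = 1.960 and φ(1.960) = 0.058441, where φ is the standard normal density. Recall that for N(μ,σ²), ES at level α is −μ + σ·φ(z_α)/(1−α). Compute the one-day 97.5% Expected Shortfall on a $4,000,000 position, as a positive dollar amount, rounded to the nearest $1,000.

$355,000

Tail multiplier: φ(z)/(1−α) = 0.058441 / 0.025 = 2.338.
ES = −(0.05%) + 3.82% × 2.338 = 8.881%.
On $4,000,000: 0.08881 × $4,000,000 = $355,240.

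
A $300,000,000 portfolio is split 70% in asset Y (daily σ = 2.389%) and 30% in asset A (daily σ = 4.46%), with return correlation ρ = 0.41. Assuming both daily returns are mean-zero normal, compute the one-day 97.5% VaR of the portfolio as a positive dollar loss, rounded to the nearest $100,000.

σ_p² = 0.7²·2.389² + 0.3²·4.46² + 2·0.41·0.7·0.3·2.389·4.46 = 6.4216 (%²).
σ_p = √6.4216 = 2.534%.
At 97.5%, z = 1.960.
VaR = 1.960 × 2.534% = 4.967%; on $300,000,000 that is $14,901,000.

$14,900,000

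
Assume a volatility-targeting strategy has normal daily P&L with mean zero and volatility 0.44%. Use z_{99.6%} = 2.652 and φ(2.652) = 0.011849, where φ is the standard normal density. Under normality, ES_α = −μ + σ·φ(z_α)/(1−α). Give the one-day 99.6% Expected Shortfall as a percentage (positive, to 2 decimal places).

1.30%

Tail multiplier: φ(z)/(1−α) = 0.011849 / 0.004 = 2.962.
ES = 0.44% × 2.962 = 1.303%.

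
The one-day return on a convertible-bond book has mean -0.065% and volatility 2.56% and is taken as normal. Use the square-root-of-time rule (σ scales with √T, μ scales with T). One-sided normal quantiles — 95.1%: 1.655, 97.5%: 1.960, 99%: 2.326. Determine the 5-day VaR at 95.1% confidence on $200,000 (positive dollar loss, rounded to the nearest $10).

$19,600

σ_{5d} = 2.56% × √5 = 5.724%; μ_{5d} = 5 × -0.065% = -0.325%.
VaR = −(-0.325%) + 1.655 × 5.724% = 9.798%.
On $200,000: 0.09798 × $200,000 = $19,596.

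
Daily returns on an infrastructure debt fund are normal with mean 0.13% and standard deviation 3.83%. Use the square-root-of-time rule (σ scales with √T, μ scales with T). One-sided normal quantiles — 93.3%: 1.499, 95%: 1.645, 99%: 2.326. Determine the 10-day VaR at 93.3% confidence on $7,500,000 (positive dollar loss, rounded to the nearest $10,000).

$1,260,000

σ_{10d} = 3.83% × √10 = 12.112%; μ_{10d} = 10 × 0.13% = 1.300%.
VaR = −(1.300%) + 1.499 × 12.112% = 16.856%.
On $7,500,000: 0.16856 × $7,500,000 = $1,264,200.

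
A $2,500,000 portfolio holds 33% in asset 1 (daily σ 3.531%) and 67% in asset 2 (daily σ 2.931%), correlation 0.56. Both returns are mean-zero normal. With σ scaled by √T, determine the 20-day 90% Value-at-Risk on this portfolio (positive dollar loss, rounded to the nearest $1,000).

σ_p = √(0.33²·3.531² + 0.67²·2.931² + 2·0.56·0.33·0.67·3.531·2.931) = 2.789%.
σ_{20d} = 2.789% × √20 = 12.473%.
z(90%) = 1.282.
VaR = 1.282 × 12.473% = 15.990%; on $2,500,000 that is $399,750.

$400,000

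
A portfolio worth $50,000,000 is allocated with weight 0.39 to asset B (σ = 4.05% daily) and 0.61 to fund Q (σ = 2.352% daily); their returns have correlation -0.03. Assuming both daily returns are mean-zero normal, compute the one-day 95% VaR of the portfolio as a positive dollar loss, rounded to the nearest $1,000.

σ_p² = 0.39²·4.05² + 0.61²·2.352² + 2·-0.03·0.39·0.61·4.05·2.352 = 4.4173 (%²).
σ_p = √4.4173 = 2.102%.
At 95%, z = 1.645.
VaR = 1.645 × 2.102% = 3.458%; on $50,000,000 that is $1,729,000.

$1,729,000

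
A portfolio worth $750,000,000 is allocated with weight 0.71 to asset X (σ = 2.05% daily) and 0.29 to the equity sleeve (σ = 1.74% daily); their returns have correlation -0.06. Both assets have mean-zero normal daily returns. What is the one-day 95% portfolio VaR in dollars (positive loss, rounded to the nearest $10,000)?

σ_p² = 0.71²·2.05² + 0.29²·1.74² + 2·-0.06·0.71·0.29·2.05·1.74 = 2.2850 (%²).
σ_p = √2.2850 = 1.512%.
At 95%, z = 1.645.
VaR = 1.645 × 1.512% = 2.487%; on $750,000,000 that is $18,652,500.

$18,650,000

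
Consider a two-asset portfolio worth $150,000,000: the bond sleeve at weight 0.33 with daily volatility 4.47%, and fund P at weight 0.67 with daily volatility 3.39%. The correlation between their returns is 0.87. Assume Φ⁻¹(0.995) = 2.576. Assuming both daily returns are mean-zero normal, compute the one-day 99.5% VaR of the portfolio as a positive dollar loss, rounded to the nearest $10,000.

$14,020,000

σ_p² = 0.33²·4.47² + 0.67²·3.39² + 2·0.87·0.33·0.67·4.47·3.39 = 13.1644 (%²).
σ_p = √13.1644 = 3.628%.
VaR = 2.576 × 3.628% = 9.346%; on $150,000,000 that is $14,019,000.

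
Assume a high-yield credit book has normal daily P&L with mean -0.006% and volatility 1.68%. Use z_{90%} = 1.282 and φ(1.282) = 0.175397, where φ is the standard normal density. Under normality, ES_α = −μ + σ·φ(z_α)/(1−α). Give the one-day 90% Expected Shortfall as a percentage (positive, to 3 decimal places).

Tail multiplier: φ(z)/(1−α) = 0.175397 / 0.1 = 1.754.
ES = −(-0.006%) + 1.68% × 1.754 = 2.953%.

2.953%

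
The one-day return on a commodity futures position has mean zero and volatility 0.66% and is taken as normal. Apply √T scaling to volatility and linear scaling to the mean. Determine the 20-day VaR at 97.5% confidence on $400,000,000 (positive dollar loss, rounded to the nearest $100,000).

At 97.5%, z = 1.960.
σ_{20d} = 0.66% × √20 = 2.952%.
VaR = 1.960 × 2.952% = 5.786%.
On $400,000,000: 0.05786 × $400,000,000 = $23,144,000.

$23,100,000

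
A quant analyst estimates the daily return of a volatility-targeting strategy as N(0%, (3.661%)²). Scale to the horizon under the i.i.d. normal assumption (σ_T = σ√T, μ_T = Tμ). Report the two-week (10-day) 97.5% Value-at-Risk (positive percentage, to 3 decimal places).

22.691%

At 97.5%, z = 1.960.
σ_{10d} = 3.661% × √10 = 11.577%.
VaR = 1.960 × 11.577% = 22.691%.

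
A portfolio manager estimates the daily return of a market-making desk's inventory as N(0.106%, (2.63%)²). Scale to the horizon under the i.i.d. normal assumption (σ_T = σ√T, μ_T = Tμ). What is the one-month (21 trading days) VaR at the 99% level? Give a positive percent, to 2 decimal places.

25.81%

At 99%, z = 2.326.
σ_{21d} = 2.63% × √21 = 12.052%; μ_{21d} = 21 × 0.106% = 2.226%.
VaR = −(2.226%) + 2.326 × 12.052% = 25.807%.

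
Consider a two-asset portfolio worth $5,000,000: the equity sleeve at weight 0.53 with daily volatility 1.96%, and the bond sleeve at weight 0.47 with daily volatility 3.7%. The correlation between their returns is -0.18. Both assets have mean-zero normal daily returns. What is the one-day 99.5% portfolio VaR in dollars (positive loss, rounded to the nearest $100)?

$239,300

σ_p² = 0.53²·1.96² + 0.47²·3.7² + 2·-0.18·0.53·0.47·1.96·3.7 = 3.4529 (%²).
σ_p = √3.4529 = 1.858%.
At 99.5%, z = 2.576.
VaR = 2.576 × 1.858% = 4.786%; on $5,000,000 that is $239,300.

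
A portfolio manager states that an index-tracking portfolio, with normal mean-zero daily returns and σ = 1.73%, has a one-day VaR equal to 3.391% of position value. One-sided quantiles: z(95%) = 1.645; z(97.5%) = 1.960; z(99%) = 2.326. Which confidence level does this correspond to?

97.5%

Implied z = VaR/σ = 3.391 / 1.73 = 1.960.
This matches z(97.5%) = 1.960.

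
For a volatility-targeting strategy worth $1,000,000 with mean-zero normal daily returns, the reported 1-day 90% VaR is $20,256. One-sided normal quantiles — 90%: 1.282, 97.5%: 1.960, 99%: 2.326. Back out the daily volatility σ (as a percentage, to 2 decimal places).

1.58%

VaR as a fraction: $20,256 / $1,000,000 = 2.026%.
σ = VaR / z = 2.026% / 1.282 = 1.580%.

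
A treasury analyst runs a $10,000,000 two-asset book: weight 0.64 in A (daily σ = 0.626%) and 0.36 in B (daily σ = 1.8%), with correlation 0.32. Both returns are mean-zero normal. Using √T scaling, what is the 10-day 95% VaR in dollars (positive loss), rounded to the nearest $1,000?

σ_p = √(0.64²·0.626² + 0.36²·1.8² + 2·0.32·0.64·0.36·0.626·1.8) = 0.864%.
σ_{10d} = 0.864% × √10 = 2.732%.
z(95%) = 1.645.
VaR = 1.645 × 2.732% = 4.494%; on $10,000,000 that is $449,400.

$449,000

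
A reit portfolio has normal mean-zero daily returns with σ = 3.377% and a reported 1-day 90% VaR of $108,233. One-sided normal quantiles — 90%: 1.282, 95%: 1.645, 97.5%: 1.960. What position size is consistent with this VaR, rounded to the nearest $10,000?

VaR as a fraction of value: z·σ = 1.282 × 3.377% = 4.32931%.
Position = $108,233 / 0.0432931 = $2,500,003.

$2,500,000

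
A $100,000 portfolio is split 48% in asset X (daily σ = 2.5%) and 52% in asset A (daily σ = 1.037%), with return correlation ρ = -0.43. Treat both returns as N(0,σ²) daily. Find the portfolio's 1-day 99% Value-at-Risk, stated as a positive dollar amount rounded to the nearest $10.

$2,520

σ_p² = 0.48²·2.5² + 0.52²·1.037² + 2·-0.43·0.48·0.52·2.5·1.037 = 1.1743 (%²).
σ_p = √1.1743 = 1.084%.
At 99%, z = 2.326.
VaR = 2.326 × 1.084% = 2.521%; on $100,000 that is $2,521.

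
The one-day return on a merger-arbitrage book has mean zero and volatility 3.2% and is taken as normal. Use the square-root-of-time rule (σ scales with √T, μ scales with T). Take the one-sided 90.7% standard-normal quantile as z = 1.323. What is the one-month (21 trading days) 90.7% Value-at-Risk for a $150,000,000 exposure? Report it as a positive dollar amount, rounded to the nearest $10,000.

$29,100,000

σ_{21d} = 3.2% × √21 = 14.664%.
VaR = 1.323 × 14.664% = 19.400%.
On $150,000,000: 0.19400 × $150,000,000 = $29,100,000.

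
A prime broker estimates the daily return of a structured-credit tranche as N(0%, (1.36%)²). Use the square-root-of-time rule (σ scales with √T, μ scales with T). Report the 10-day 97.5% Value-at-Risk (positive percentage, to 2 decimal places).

8.43%

At 97.5%, z = 1.960.
σ_{10d} = 1.36% × √10 = 4.301%.
VaR = 1.960 × 4.301% = 8.430%.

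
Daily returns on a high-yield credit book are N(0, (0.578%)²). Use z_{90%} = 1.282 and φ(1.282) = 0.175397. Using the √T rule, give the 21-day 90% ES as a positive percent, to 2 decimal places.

σ_{21d} = 0.578% × √21 = 2.649%.
ES multiplier = φ(z)/(1−α) = 0.175397/0.1 = 1.754.
ES = 2.649% × 1.754 = 4.646%.

4.65%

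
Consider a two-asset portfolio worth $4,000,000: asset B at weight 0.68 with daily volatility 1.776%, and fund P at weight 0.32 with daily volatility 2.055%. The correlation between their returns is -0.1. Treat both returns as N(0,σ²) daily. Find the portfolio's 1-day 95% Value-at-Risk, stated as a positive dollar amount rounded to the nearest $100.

$86,600

σ_p² = 0.68²·1.776² + 0.32²·2.055² + 2·-0.1·0.68·0.32·1.776·2.055 = 1.7321 (%²).
σ_p = √1.7321 = 1.316%.
At 95%, z = 1.645.
VaR = 1.645 × 1.316% = 2.165%; on $4,000,000 that is $86,600.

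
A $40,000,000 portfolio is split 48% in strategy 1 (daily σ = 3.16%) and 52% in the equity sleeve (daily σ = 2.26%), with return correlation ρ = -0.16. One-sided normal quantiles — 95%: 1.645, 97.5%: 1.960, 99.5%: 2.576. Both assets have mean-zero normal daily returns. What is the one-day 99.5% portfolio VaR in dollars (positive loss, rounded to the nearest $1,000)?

σ_p² = 0.48²·3.16² + 0.52²·2.26² + 2·-0.16·0.48·0.52·3.16·2.26 = 3.1114 (%²).
σ_p = √3.1114 = 1.764%.
VaR = 2.576 × 1.764% = 4.544%; on $40,000,000 that is $1,817,600.

$1,818,000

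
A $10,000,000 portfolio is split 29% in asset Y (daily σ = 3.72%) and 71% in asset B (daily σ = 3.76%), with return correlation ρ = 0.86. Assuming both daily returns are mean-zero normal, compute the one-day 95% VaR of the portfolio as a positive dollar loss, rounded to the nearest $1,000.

$599,000

σ_p² = 0.29²·3.72² + 0.71²·3.76² + 2·0.86·0.29·0.71·3.72·3.76 = 13.2441 (%²).
σ_p = √13.2441 = 3.639%.
At 95%, z = 1.645.
VaR = 1.645 × 3.639% = 5.986%; on $10,000,000 that is $598,600.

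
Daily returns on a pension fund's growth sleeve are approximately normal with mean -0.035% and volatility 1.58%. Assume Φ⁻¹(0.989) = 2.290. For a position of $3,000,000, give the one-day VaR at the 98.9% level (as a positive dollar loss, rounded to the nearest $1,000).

$110,000

VaR = −μ + z·σ = −(-0.035%) + 2.290 × 1.58% = 3.653%.
On $3,000,000: 0.03653 × $3,000,000 = $109,590.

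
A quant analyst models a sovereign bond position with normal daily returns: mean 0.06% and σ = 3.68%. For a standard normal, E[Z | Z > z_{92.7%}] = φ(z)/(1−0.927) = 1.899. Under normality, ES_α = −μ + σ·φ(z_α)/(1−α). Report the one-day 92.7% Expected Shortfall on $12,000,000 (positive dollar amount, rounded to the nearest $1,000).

ES = −(0.06%) + 3.68% × 1.899 = 6.928%.
On $12,000,000: 0.06928 × $12,000,000 = $831,360.

$831,000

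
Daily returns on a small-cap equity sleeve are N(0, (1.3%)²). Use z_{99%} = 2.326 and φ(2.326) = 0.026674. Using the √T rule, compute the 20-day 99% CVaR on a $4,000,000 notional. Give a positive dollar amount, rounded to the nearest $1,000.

$620,000

σ_{20d} = 1.3% × √20 = 5.814%.
ES multiplier = φ(z)/(1−α) = 0.026674/0.01 = 2.667.
ES = 5.814% × 2.667 = 15.506%; on $4,000,000: $620,240.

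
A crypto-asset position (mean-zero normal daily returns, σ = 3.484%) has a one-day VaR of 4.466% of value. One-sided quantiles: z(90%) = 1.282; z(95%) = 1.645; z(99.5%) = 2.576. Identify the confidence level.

90%

Implied z = VaR/σ = 4.466 / 3.484 = 1.282.
This matches z(90%) = 1.282.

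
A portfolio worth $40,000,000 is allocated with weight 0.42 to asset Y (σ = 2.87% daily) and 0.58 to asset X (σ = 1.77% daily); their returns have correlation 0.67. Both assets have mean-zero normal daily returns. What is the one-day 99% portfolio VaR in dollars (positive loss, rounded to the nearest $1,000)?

σ_p² = 0.42²·2.87² + 0.58²·1.77² + 2·0.67·0.42·0.58·2.87·1.77 = 4.1651 (%²).
σ_p = √4.1651 = 2.041%.
At 99%, z = 2.326.
VaR = 2.326 × 2.041% = 4.747%; on $40,000,000 that is $1,898,800.

$1,899,000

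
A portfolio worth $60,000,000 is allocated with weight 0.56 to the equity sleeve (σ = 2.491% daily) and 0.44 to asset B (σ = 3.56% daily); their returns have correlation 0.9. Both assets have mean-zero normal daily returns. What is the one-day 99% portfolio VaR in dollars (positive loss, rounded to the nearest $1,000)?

$4,029,000

σ_p² = 0.56²·2.491² + 0.44²·3.56² + 2·0.9·0.56·0.44·2.491·3.56 = 8.3326 (%²).
σ_p = √8.3326 = 2.887%.
At 99%, z = 2.326.
VaR = 2.326 × 2.887% = 6.715%; on $60,000,000 that is $4,029,000.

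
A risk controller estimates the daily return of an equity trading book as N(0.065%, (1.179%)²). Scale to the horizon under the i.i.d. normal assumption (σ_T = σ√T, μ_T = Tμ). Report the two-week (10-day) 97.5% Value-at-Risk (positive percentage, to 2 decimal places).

6.66%

At 97.5%, z = 1.960.
σ_{10d} = 1.179% × √10 = 3.728%; μ_{10d} = 10 × 0.065% = 0.650%.
VaR = −(0.650%) + 1.960 × 3.728% = 6.657%.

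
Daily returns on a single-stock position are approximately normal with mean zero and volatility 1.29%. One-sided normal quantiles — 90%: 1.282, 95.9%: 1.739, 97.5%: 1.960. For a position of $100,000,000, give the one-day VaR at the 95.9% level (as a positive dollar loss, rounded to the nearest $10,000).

VaR = z·σ = 1.739 × 1.29% = 2.243%.
On $100,000,000: 0.02243 × $100,000,000 = $2,243,000.

$2,240,000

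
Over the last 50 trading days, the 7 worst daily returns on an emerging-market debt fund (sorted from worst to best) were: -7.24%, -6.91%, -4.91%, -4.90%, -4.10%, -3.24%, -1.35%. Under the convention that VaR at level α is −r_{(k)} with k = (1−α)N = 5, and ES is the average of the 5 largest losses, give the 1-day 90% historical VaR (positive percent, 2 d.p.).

4.10%

k = 5; the 5th lowest return is -4.10%, so VaR = 4.10%.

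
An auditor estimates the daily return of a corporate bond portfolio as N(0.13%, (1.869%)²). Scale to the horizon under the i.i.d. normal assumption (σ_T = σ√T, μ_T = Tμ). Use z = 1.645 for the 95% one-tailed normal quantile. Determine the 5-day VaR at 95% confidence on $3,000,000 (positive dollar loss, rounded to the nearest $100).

σ_{5d} = 1.869% × √5 = 4.179%; μ_{5d} = 5 × 0.13% = 0.650%.
VaR = −(0.650%) + 1.645 × 4.179% = 6.224%.
On $3,000,000: 0.06224 × $3,000,000 = $186,720.

$186,700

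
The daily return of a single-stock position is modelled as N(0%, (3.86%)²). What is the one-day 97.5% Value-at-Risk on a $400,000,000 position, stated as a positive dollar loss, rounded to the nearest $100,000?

$30,300,000

At 97.5% one-sided, z = 1.960.
VaR = z·σ = 1.960 × 3.86% = 7.566%.
On $400,000,000: 0.07566 × $400,000,000 = $30,264,000.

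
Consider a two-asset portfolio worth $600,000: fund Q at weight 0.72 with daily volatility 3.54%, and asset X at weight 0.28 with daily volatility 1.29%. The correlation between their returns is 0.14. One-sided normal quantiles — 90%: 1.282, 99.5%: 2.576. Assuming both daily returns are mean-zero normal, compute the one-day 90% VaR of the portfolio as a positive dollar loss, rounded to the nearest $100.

$20,200

σ_p² = 0.72²·3.54² + 0.28²·1.29² + 2·0.14·0.72·0.28·3.54·1.29 = 6.8846 (%²).
σ_p = √6.8846 = 2.624%.
VaR = 1.282 × 2.624% = 3.364%; on $600,000 that is $20,184.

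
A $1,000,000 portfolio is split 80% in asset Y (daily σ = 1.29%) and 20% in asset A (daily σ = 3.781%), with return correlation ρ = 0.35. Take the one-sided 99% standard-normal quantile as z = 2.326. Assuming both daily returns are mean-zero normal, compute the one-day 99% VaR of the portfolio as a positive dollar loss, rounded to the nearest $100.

$34,400

σ_p² = 0.8²·1.29² + 0.2²·3.781² + 2·0.35·0.8·0.2·1.29·3.781 = 2.1831 (%²).
σ_p = √2.1831 = 1.478%.
VaR = 2.326 × 1.478% = 3.438%; on $1,000,000 that is $34,380.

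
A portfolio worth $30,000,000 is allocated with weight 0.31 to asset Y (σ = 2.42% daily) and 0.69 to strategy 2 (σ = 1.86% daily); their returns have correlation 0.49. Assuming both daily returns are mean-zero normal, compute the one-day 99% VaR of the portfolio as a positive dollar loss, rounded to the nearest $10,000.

$1,240,000

σ_p² = 0.31²·2.42² + 0.69²·1.86² + 2·0.49·0.31·0.69·2.42·1.86 = 3.1535 (%²).
σ_p = √3.1535 = 1.776%.
At 99%, z = 2.326.
VaR = 2.326 × 1.776% = 4.131%; on $30,000,000 that is $1,239,300.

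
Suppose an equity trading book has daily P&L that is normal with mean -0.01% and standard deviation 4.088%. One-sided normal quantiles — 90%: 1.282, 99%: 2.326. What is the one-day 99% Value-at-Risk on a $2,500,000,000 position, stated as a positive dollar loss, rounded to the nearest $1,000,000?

$238,000,000

VaR = −μ + z·σ = −(-0.01%) + 2.326 × 4.088% = 9.519%.
On $2,500,000,000: 0.09519 × $2,500,000,000 = $237,975,000.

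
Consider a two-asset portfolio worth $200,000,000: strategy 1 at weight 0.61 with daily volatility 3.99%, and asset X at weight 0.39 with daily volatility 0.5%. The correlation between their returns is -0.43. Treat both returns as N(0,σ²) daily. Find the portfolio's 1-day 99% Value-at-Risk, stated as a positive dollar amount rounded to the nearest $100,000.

σ_p² = 0.61²·3.99² + 0.39²·0.5² + 2·-0.43·0.61·0.39·3.99·0.5 = 5.5537 (%²).
σ_p = √5.5537 = 2.357%.
At 99%, z = 2.326.
VaR = 2.326 × 2.357% = 5.482%; on $200,000,000 that is $10,964,000.

$11,000,000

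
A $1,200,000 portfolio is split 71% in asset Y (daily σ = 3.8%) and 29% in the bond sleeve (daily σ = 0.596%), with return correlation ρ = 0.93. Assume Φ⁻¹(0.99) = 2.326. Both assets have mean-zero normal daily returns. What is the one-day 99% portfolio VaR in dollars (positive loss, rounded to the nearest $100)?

$79,800

σ_p² = 0.71²·3.8² + 0.29²·0.596² + 2·0.93·0.71·0.29·3.8·0.596 = 8.1764 (%²).
σ_p = √8.1764 = 2.859%.
VaR = 2.326 × 2.859% = 6.650%; on $1,200,000 that is $79,800.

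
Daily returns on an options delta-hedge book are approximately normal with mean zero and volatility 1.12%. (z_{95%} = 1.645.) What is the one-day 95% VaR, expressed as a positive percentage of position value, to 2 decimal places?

VaR = z·σ = 1.645 × 1.12% = 1.842%.

1.84%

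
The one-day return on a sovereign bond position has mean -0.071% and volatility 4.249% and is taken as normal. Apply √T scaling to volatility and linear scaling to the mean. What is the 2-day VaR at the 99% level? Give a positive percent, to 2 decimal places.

At 99%, z = 2.326.
σ_{2d} = 4.249% × √2 = 6.009%; μ_{2d} = 2 × -0.071% = -0.142%.
VaR = −(-0.142%) + 2.326 × 6.009% = 14.119%.

14.12%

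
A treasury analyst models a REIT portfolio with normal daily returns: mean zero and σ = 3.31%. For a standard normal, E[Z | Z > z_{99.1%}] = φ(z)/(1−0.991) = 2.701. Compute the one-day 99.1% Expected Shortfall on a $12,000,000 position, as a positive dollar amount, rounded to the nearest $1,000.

ES = 3.31% × 2.701 = 8.940%.
On $12,000,000: 0.08940 × $12,000,000 = $1,072,800.

$1,073,000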